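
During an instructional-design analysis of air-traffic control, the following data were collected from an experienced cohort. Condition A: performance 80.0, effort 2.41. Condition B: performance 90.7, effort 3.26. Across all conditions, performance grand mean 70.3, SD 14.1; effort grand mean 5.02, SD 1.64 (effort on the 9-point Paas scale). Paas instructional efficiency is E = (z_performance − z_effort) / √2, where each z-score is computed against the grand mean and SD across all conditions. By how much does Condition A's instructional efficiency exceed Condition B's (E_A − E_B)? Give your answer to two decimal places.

Condition A: z_P = (80.0 − 70.3)/14.1 = 0.6879; z_E = (2.41 − 5.02)/1.64 = -1.5915; E_A = (0.6879 − (-1.5915))/√2 = 1.6118.
Condition B: z_P = (90.7 − 70.3)/14.1 = 1.4468; z_E = (3.26 − 5.02)/1.64 = -1.0732; E_B = (1.4468 − (-1.0732))/√2 = 1.7819.
E_A − E_B = 1.6118 − 1.7819 = -0.1701 ≈ -0.17.

-0.17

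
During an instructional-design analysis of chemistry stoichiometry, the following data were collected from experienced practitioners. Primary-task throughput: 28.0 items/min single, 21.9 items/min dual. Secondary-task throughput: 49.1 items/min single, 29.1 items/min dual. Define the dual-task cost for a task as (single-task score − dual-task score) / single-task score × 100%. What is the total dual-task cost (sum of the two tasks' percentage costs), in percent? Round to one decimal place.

Primary cost = (28.0 − 21.9) / 28.0 × 100% = 21.7857%.
Secondary cost = (49.1 − 29.1) / 49.1 × 100% = 40.7332%.
Total = 21.7857% + 40.7332% = 62.5189% ≈ 62.5%.

62.5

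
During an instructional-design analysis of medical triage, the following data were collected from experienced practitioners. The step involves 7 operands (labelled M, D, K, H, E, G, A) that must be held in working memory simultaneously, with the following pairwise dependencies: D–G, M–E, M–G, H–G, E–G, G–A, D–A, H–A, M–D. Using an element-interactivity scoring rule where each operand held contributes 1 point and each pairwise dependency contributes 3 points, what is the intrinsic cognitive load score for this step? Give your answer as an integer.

Count of operands held simultaneously: 7.
Count of pairwise dependencies listed: 9.
Element contribution: 7 × 1 = 7.
Interaction contribution: 9 × 3 = 27.
Intrinsic load = 7 + 27 = 34.

34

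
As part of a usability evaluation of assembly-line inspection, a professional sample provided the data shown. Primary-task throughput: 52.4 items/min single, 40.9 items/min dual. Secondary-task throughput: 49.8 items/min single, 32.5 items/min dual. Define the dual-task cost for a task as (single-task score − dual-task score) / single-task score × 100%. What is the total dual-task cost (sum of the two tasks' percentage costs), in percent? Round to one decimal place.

56.7

Primary cost = (52.4 − 40.9) / 52.4 × 100% = 21.9466%.
Secondary cost = (49.8 − 32.5) / 49.8 × 100% = 34.7390%.
Total = 21.9466% + 34.7390% = 56.6856% ≈ 56.7%.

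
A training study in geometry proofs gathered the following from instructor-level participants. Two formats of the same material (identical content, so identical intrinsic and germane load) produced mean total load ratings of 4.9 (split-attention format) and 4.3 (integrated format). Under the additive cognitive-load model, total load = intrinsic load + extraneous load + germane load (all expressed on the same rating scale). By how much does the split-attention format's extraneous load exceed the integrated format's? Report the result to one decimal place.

Intrinsic and germane load are equal across formats, so the difference in total load equals the difference in extraneous load.
Extraneous-load difference = 4.9 − 4.3 = 0.6.

0.6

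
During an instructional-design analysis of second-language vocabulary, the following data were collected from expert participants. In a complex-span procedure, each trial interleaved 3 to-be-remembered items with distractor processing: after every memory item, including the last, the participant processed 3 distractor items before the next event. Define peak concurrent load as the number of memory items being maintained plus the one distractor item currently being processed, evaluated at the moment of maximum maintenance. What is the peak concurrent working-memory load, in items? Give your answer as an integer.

4

Maintenance is greatest during the distractor(s) after memory item 3: all 3 memory items are being held.
One distractor item is concurrently being processed.
Peak concurrent load = 3 + 1 = 4 items.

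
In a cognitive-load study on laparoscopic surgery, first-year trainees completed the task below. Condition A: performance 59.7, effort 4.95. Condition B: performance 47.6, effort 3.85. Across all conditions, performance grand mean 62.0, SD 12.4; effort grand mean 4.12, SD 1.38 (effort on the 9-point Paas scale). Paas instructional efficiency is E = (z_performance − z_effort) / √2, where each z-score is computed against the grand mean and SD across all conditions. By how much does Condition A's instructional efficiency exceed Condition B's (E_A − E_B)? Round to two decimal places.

0.13

Condition A: z_P = (59.7 − 62.0)/12.4 = -0.1855; z_E = (4.95 − 4.12)/1.38 = 0.6014; E_A = (-0.1855 − 0.6014)/√2 = -0.5564.
Condition B: z_P = (47.6 − 62.0)/12.4 = -1.1613; z_E = (3.85 − 4.12)/1.38 = -0.1957; E_B = (-1.1613 − (-0.1957))/√2 = -0.6828.
E_A − E_B = -0.5564 − (-0.6828) = 0.1264 ≈ 0.13.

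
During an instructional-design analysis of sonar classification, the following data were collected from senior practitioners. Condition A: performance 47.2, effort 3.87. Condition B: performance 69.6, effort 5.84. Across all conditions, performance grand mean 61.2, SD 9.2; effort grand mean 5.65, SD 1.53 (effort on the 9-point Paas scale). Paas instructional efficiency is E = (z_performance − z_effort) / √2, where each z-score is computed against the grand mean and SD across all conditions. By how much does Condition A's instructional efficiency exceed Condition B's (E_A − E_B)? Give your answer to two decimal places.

Condition A: z_P = (47.2 − 61.2)/9.2 = -1.5217; z_E = (3.87 − 5.65)/1.53 = -1.1634; E_A = (-1.5217 − (-1.1634))/√2 = -0.2534.
Condition B: z_P = (69.6 − 61.2)/9.2 = 0.9130; z_E = (5.84 − 5.65)/1.53 = 0.1242; E_B = (0.9130 − 0.1242)/√2 = 0.5578.
E_A − E_B = -0.2534 − 0.5578 = -0.8112 ≈ -0.81.

-0.81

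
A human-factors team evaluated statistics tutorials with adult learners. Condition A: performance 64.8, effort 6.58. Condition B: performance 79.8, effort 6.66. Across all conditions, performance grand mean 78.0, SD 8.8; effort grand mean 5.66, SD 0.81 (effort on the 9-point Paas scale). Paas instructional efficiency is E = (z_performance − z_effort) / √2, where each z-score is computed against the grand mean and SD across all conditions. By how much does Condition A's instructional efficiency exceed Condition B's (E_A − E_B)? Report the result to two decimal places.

-1.14

Condition A: z_P = (64.8 − 78.0)/8.8 = -1.5000; z_E = (6.58 − 5.66)/0.81 = 1.1358; E_A = (-1.5000 − 1.1358)/√2 = -1.8638.
Condition B: z_P = (79.8 − 78.0)/8.8 = 0.2045; z_E = (6.66 − 5.66)/0.81 = 1.2346; E_B = (0.2045 − 1.2346)/√2 = -0.7284.
E_A − E_B = -1.8638 − (-0.7284) = -1.1354 ≈ -1.14.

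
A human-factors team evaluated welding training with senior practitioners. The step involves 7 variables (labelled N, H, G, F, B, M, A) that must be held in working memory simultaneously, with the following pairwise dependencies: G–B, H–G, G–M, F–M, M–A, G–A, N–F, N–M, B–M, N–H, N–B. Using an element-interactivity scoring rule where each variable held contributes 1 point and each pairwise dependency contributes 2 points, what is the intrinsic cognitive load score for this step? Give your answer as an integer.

29

Count of variables held simultaneously: 7.
Count of pairwise dependencies listed: 11.
Element contribution: 7 × 1 = 7.
Interaction contribution: 11 × 2 = 22.
Intrinsic load = 7 + 22 = 29.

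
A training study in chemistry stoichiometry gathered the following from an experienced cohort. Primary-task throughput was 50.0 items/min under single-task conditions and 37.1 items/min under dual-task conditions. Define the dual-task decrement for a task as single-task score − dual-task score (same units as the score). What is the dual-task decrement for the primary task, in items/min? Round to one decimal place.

Decrement = 50.0 − 37.1 = 12.9000 items/min ≈ 12.9 items/min.

12.9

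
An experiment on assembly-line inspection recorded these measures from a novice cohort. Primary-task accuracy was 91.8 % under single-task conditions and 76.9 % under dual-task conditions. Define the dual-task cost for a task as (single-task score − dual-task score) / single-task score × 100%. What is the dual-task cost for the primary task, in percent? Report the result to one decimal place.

Cost = (91.8 − 76.9) / 91.8 × 100%
     = 14.9000 / 91.8 × 100% = 16.2309%.
≈ 16.2%.

16.2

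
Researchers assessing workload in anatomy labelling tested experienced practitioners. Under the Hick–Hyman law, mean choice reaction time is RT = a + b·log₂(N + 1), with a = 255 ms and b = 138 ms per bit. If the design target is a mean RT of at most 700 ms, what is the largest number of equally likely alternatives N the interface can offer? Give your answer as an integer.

Set 255 + 138·log₂(N + 1) ≤ 700.
log₂(N + 1) ≤ (700 − 255) / 138 = 3.2246.
N + 1 ≤ 2^3.2246 = 9.3476.
N ≤ 8.3476, so the largest integer N is 8.

8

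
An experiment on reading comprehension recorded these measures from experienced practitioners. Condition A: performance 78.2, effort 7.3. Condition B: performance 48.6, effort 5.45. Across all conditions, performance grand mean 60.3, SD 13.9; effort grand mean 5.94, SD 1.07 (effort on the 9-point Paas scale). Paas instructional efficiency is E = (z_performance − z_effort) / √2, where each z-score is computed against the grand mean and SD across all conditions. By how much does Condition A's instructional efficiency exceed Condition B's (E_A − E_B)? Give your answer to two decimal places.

0.28

Condition A: z_P = (78.2 − 60.3)/13.9 = 1.2878; z_E = (7.3 − 5.94)/1.07 = 1.2710; E_A = (1.2878 − 1.2710)/√2 = 0.0119.
Condition B: z_P = (48.6 − 60.3)/13.9 = -0.8417; z_E = (5.45 − 5.94)/1.07 = -0.4579; E_B = (-0.8417 − (-0.4579))/√2 = -0.2714.
E_A − E_B = 0.0119 − (-0.2714) = 0.2833 ≈ 0.28.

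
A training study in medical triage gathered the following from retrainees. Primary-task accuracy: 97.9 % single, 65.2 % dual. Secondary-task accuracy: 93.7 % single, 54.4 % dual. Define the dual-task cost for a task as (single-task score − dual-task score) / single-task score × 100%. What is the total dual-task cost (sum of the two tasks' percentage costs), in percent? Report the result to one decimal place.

75.3

Primary cost = (97.9 − 65.2) / 97.9 × 100% = 33.4014%.
Secondary cost = (93.7 − 54.4) / 93.7 × 100% = 41.9424%.
Total = 33.4014% + 41.9424% = 75.3438% ≈ 75.3%.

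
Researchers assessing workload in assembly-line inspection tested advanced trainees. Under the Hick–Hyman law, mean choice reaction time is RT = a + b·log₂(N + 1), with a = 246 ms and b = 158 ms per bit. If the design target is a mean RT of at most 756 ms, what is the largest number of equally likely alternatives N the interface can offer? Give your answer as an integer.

Set 246 + 158·log₂(N + 1) ≤ 756.
log₂(N + 1) ≤ (756 − 246) / 158 = 3.2278.
N + 1 ≤ 2^3.2278 = 9.3684.
N ≤ 8.3684, so the largest integer N is 8.

8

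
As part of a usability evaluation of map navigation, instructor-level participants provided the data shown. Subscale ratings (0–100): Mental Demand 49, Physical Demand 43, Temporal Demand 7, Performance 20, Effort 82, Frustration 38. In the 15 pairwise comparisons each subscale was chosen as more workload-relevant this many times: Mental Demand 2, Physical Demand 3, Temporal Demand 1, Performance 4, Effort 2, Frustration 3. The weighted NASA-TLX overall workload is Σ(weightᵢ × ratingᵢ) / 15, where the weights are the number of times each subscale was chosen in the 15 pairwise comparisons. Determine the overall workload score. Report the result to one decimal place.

The tallies are the weights (they sum to 15).
Weighted sum = 2·49 + 3·43 + 1·7 + 4·20 + 2·82 + 3·38
            = 98 + 129 + 7 + 80 + 164 + 114 = 592.
Overall workload = 592 / 15 = 39.4667 ≈ 39.5.

39.5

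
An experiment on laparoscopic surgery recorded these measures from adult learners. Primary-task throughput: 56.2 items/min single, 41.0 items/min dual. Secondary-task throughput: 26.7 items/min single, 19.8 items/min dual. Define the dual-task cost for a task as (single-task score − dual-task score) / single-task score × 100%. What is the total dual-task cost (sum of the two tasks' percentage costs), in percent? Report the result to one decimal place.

Primary cost = (56.2 − 41.0) / 56.2 × 100% = 27.0463%.
Secondary cost = (26.7 − 19.8) / 26.7 × 100% = 25.8427%.
Total = 27.0463% + 25.8427% = 52.8890% ≈ 52.9%.

52.9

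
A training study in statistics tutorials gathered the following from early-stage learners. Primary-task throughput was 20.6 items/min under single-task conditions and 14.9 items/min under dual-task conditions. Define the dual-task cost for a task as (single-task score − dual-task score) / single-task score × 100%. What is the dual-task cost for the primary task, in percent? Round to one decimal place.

27.7

Cost = (20.6 − 14.9) / 20.6 × 100%
     = 5.7000 / 20.6 × 100% = 27.6699%.
≈ 27.7%.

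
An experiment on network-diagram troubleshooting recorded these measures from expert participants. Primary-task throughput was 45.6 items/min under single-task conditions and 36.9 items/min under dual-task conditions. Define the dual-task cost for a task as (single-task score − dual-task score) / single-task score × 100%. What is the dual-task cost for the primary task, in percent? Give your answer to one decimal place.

19.1

Cost = (45.6 − 36.9) / 45.6 × 100%
     = 8.7000 / 45.6 × 100% = 19.0789%.
≈ 19.1%.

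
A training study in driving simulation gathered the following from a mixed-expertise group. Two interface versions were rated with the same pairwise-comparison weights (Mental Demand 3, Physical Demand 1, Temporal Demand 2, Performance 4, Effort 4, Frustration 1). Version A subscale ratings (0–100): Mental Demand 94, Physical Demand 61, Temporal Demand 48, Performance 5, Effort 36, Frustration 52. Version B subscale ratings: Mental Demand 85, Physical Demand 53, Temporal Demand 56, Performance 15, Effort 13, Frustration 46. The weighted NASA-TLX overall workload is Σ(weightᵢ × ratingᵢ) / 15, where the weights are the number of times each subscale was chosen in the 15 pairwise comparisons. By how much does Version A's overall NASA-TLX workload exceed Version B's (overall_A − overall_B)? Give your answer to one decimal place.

Version A weighted sum = 3·94 + 1·61 + 2·48 + 4·5 + 4·36 + 1·52 = 282 + 61 + 96 + 20 + 144 + 52 = 655; overall_A = 655/15 = 43.6667.
Version B weighted sum = 3·85 + 1·53 + 2·56 + 4·15 + 4·13 + 1·46 = 255 + 53 + 112 + 60 + 52 + 46 = 578; overall_B = 578/15 = 38.5333.
Difference = 43.6667 − 38.5333 = 5.1334 ≈ 5.1.

5.1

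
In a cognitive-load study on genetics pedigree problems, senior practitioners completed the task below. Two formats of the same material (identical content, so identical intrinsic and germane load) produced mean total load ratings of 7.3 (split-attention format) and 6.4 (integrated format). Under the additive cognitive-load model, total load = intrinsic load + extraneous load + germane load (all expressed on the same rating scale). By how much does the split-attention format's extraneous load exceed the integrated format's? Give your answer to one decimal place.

0.9

Intrinsic and germane load are equal across formats, so the difference in total load equals the difference in extraneous load.
Extraneous-load difference = 7.3 − 6.4 = 0.9.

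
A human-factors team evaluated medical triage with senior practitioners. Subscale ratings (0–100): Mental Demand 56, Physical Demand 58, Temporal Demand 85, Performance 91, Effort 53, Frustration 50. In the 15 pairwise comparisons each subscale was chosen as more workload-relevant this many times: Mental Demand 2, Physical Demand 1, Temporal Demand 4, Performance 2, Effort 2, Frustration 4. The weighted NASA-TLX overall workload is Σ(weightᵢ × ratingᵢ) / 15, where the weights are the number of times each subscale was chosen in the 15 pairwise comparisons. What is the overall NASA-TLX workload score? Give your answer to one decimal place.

66.5

The tallies are the weights (they sum to 15).
Weighted sum = 2·56 + 1·58 + 4·85 + 2·91 + 2·53 + 4·50
            = 112 + 58 + 340 + 182 + 106 + 200 = 998.
Overall workload = 998 / 15 = 66.5333 ≈ 66.5.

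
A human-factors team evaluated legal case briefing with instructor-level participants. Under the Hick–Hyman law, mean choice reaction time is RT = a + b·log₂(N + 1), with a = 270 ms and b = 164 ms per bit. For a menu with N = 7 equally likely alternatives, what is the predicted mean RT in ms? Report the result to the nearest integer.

log₂(7 + 1) = log₂(8) = 3.0000.
RT = 270 + 164 × 3.0000 = 270 + 492.0000 = 762.0000 ms.
≈ 762 ms.

762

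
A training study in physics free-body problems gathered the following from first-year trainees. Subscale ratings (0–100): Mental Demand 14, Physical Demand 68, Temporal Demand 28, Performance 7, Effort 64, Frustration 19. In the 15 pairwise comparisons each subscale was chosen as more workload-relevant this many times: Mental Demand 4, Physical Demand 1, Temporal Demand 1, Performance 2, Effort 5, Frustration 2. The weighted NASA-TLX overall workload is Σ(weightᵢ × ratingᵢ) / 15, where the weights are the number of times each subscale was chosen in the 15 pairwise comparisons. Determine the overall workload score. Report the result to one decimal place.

The tallies are the weights (they sum to 15).
Weighted sum = 4·14 + 1·68 + 1·28 + 2·7 + 5·64 + 2·19
            = 56 + 68 + 28 + 14 + 320 + 38 = 524.
Overall workload = 524 / 15 = 34.9333 ≈ 34.9.

34.9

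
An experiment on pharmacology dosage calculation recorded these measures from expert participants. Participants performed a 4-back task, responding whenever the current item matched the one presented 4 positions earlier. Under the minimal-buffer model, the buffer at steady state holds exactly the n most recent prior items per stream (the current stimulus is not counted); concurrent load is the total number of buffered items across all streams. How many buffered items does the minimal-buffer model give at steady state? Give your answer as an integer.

4

The buffer holds the 4 most recent prior items.
Steady-state concurrent load = 4 items.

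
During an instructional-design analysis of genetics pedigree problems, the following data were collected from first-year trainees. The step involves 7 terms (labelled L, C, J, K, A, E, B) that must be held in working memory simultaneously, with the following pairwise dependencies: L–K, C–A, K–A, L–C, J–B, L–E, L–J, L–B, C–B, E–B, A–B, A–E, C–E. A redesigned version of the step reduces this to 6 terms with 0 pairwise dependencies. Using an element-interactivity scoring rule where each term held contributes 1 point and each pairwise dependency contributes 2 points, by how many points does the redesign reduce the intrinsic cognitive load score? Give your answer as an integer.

27

Original: 7 × 1 + 13 × 2 = 7 + 26 = 33.
Redesigned: 6 × 1 + 0 × 2 = 6 + 0 = 6.
Reduction = 33 − 6 = 27.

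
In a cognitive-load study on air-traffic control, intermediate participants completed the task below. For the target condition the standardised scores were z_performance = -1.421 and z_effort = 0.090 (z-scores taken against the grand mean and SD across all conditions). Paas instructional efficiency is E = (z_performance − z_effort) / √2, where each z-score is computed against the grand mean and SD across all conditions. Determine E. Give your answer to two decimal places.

-1.07

z_P − z_E = -1.421 − 0.090 = -1.5110.
E = -1.5110 / √2 = -1.5110 / 1.41421 = -1.0684 ≈ -1.07.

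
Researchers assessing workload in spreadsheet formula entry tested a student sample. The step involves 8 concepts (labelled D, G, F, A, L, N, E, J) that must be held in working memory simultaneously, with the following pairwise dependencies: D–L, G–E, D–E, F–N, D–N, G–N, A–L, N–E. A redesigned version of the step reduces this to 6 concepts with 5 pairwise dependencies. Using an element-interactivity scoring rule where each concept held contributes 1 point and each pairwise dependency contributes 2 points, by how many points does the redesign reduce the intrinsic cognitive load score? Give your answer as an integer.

8

Original: 8 × 1 + 8 × 2 = 8 + 16 = 24.
Redesigned: 6 × 1 + 5 × 2 = 6 + 10 = 16.
Reduction = 24 − 16 = 8.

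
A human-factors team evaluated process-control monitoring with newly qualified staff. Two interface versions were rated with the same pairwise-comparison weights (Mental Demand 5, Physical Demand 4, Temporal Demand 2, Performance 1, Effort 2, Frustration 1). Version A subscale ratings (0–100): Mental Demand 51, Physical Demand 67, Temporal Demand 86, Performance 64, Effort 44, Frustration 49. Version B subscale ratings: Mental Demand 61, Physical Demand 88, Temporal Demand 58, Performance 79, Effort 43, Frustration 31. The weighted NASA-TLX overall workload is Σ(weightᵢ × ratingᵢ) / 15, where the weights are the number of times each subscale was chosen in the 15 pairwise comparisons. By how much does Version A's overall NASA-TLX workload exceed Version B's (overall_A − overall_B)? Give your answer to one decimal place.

-4.9

Version A weighted sum = 5·51 + 4·67 + 2·86 + 1·64 + 2·44 + 1·49 = 255 + 268 + 172 + 64 + 88 + 49 = 896; overall_A = 896/15 = 59.7333.
Version B weighted sum = 5·61 + 4·88 + 2·58 + 1·79 + 2·43 + 1·31 = 305 + 352 + 116 + 79 + 86 + 31 = 969; overall_B = 969/15 = 64.6000.
Difference = 59.7333 − 64.6000 = -4.8667 ≈ -4.9.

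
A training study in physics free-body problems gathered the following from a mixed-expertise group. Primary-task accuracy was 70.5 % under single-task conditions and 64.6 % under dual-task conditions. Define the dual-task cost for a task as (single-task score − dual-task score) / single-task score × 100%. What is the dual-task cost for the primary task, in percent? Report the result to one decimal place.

Cost = (70.5 − 64.6) / 70.5 × 100%
     = 5.9000 / 70.5 × 100% = 8.3688%.
≈ 8.4%.

8.4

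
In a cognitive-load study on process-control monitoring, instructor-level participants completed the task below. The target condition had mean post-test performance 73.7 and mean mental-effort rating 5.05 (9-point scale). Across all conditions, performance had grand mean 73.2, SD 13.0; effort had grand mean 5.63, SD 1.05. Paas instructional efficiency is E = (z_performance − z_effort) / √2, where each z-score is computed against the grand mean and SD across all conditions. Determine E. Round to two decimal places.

z_performance = (73.7 − 73.2) / 13.0 = 0.5000 / 13.0 = 0.0385.
z_effort = (5.05 − 5.63) / 1.05 = -0.5800 / 1.05 = -0.5524.
z_P − z_E = 0.0385 − (-0.5524) = 0.5909.
E = 0.5909 / √2 = 0.5909 / 1.41421 = 0.4178 ≈ 0.42.

0.42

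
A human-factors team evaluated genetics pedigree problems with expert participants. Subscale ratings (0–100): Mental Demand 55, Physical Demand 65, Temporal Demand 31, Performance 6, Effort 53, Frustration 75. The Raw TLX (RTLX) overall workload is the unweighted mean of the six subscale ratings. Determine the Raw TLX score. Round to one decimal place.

Sum of ratings = 55 + 65 + 31 + 6 + 53 + 75 = 285.
RTLX = 285 / 6 = 47.5000 ≈ 47.5.

47.5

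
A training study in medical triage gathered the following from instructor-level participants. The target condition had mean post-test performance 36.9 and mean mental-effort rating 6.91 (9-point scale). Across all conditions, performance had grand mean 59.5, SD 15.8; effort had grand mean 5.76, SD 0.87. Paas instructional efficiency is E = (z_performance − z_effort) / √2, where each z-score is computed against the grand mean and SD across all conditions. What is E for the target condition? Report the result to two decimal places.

z_performance = (36.9 − 59.5) / 15.8 = -22.6000 / 15.8 = -1.4304.
z_effort = (6.91 − 5.76) / 0.87 = 1.1500 / 0.87 = 1.3218.
z_P − z_E = -1.4304 − 1.3218 = -2.7522.
E = -2.7522 / √2 = -2.7522 / 1.41421 = -1.9461 ≈ -1.95.

-1.95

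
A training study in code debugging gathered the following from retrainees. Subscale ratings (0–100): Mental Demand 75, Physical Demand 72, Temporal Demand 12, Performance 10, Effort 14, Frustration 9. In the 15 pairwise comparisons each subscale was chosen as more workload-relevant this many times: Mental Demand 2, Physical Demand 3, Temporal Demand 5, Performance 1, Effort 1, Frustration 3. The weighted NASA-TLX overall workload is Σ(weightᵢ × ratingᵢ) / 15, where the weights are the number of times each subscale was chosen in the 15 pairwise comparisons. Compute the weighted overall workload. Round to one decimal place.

The tallies are the weights (they sum to 15).
Weighted sum = 2·75 + 3·72 + 5·12 + 1·10 + 1·14 + 3·9
            = 150 + 216 + 60 + 10 + 14 + 27 = 477.
Overall workload = 477 / 15 = 31.8000 ≈ 31.8.

31.8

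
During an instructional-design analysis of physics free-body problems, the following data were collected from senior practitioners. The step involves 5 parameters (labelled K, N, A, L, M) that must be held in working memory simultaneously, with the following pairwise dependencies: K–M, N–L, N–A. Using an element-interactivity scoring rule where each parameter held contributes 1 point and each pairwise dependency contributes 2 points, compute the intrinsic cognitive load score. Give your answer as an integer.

Count of parameters held simultaneously: 5.
Count of pairwise dependencies listed: 3.
Element contribution: 5 × 1 = 5.
Interaction contribution: 3 × 2 = 6.
Intrinsic load = 5 + 6 = 11.

11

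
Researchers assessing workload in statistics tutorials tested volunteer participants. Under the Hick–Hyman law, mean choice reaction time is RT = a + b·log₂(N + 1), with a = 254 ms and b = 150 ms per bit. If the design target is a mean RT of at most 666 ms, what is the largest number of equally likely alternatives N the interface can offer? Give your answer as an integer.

Set 254 + 150·log₂(N + 1) ≤ 666.
log₂(N + 1) ≤ (666 − 254) / 150 = 2.7467.
N + 1 ≤ 2^2.7467 = 6.7118.
N ≤ 5.7118, so the largest integer N is 5.

5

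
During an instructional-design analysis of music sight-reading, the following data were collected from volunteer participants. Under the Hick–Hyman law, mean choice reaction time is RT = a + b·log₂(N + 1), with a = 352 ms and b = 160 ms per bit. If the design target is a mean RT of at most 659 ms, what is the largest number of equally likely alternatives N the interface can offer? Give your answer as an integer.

Set 352 + 160·log₂(N + 1) ≤ 659.
log₂(N + 1) ≤ (659 − 352) / 160 = 1.9187.
N + 1 ≤ 2^1.9187 = 3.7808.
N ≤ 2.7808, so the largest integer N is 2.

2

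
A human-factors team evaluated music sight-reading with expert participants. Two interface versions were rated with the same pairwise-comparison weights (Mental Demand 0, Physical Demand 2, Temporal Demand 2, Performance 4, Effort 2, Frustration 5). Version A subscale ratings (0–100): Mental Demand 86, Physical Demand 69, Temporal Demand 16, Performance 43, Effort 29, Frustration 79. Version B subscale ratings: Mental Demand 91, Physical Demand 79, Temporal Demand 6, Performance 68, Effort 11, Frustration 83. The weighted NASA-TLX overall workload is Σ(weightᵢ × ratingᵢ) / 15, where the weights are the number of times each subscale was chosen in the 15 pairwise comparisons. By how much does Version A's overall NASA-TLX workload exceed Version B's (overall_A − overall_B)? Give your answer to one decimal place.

-5.6

Version A weighted sum = 0·86 + 2·69 + 2·16 + 4·43 + 2·29 + 5·79 = 0 + 138 + 32 + 172 + 58 + 395 = 795; overall_A = 795/15 = 53.0000.
Version B weighted sum = 0·91 + 2·79 + 2·6 + 4·68 + 2·11 + 5·83 = 0 + 158 + 12 + 272 + 22 + 415 = 879; overall_B = 879/15 = 58.6000.
Difference = 53.0000 − 58.6000 = -5.6000 ≈ -5.6.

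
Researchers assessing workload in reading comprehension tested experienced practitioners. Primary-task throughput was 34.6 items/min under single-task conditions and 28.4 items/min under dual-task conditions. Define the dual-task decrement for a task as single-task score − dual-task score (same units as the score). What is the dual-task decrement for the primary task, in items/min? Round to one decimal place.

6.2

Decrement = 34.6 − 28.4 = 6.2000 items/min ≈ 6.2 items/min.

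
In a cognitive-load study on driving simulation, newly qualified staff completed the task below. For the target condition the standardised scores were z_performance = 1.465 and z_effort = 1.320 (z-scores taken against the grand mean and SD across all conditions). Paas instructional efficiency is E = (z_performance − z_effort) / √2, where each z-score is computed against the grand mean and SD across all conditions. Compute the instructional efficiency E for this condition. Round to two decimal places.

0.10

z_P − z_E = 1.465 − 1.320 = 0.1450.
E = 0.1450 / √2 = 0.1450 / 1.41421 = 0.1025 ≈ 0.10.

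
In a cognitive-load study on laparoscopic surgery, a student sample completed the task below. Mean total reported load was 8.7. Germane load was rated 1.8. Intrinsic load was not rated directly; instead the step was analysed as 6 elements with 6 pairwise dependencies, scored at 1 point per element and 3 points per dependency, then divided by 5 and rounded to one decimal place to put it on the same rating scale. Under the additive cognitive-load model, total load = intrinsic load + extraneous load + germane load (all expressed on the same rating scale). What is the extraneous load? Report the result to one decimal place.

2.1

Intrinsic (element-interactivity): (6 × 1 + 6 × 3) / 5 = 24 / 5 = 4.8000 → 4.8.
extraneous load = total − intrinsic − germane
             = 8.7 − 4.8 − 1.8 = 2.1.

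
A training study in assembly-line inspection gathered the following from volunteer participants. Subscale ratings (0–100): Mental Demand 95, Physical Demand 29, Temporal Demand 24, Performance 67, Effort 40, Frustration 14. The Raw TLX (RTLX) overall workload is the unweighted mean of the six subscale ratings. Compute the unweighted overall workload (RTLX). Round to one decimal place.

44.8

Sum of ratings = 95 + 29 + 24 + 67 + 40 + 14 = 269.
RTLX = 269 / 6 = 44.8333 ≈ 44.8.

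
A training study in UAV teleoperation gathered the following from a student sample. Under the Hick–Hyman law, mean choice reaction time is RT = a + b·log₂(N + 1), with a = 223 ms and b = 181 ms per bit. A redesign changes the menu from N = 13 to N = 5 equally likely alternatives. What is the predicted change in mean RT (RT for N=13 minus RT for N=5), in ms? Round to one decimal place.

221.3

RT(13) = 223 + 181·log₂(14) = 223 + 181·3.8074 = 912.1394 ms.
RT(5) = 223 + 181·log₂(6) = 223 + 181·2.5850 = 690.8850 ms.
Difference = 912.1394 − 690.8850 = 221.2544 ≈ 221.3 ms.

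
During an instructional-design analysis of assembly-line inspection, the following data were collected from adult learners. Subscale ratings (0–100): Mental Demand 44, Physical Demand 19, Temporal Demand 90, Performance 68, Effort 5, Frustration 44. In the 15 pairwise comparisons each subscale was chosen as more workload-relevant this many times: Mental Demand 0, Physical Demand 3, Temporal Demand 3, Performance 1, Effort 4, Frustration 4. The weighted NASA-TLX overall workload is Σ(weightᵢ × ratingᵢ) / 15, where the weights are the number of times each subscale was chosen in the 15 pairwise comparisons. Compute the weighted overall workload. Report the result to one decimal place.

39.4

The tallies are the weights (they sum to 15).
Weighted sum = 0·44 + 3·19 + 3·90 + 1·68 + 4·5 + 4·44
            = 0 + 57 + 270 + 68 + 20 + 176 = 591.
Overall workload = 591 / 15 = 39.4000 ≈ 39.4.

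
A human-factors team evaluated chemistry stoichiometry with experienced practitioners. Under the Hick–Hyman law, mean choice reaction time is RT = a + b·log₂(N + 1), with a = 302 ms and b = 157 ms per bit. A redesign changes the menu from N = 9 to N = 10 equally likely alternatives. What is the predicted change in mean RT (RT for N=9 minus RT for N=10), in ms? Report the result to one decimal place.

-21.6

RT(9) = 302 + 157·log₂(10) = 302 + 157·3.3219 = 823.5383 ms.
RT(10) = 302 + 157·log₂(11) = 302 + 157·3.4594 = 845.1258 ms.
Difference = 823.5383 − 845.1258 = -21.5875 ≈ -21.6 ms.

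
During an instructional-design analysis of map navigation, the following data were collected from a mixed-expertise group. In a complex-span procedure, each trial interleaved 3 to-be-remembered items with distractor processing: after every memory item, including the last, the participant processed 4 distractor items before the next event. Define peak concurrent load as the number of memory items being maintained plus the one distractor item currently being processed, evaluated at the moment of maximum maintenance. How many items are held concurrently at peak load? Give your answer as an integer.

Maintenance is greatest during the distractor(s) after memory item 3: all 3 memory items are being held.
One distractor item is concurrently being processed.
Peak concurrent load = 3 + 1 = 4 items.

4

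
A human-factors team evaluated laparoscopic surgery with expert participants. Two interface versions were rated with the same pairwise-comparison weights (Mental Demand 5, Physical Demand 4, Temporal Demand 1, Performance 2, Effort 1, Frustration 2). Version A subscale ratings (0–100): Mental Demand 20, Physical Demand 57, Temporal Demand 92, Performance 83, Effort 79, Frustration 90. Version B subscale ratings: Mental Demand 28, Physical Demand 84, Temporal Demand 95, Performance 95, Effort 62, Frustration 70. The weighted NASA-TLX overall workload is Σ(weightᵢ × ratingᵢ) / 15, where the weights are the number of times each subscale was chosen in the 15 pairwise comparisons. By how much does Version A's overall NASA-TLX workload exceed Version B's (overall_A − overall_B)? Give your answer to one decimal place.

-7.9

Version A weighted sum = 5·20 + 4·57 + 1·92 + 2·83 + 1·79 + 2·90 = 100 + 228 + 92 + 166 + 79 + 180 = 845; overall_A = 845/15 = 56.3333.
Version B weighted sum = 5·28 + 4·84 + 1·95 + 2·95 + 1·62 + 2·70 = 140 + 336 + 95 + 190 + 62 + 140 = 963; overall_B = 963/15 = 64.2000.
Difference = 56.3333 − 64.2000 = -7.8667 ≈ -7.9.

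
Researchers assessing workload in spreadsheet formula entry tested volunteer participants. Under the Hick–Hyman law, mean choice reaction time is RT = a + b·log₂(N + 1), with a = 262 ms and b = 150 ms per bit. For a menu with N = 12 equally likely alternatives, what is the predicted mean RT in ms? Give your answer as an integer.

log₂(12 + 1) = log₂(13) = 3.7004.
RT = 262 + 150 × 3.7004 = 262 + 555.0600 = 817.0600 ms.
≈ 817 ms.

817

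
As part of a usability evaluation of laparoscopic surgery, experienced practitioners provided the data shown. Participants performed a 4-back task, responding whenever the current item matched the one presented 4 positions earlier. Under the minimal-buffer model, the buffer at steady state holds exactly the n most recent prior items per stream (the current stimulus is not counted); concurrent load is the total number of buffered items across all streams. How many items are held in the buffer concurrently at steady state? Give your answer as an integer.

4

The buffer holds the 4 most recent prior items.
Steady-state concurrent load = 4 items.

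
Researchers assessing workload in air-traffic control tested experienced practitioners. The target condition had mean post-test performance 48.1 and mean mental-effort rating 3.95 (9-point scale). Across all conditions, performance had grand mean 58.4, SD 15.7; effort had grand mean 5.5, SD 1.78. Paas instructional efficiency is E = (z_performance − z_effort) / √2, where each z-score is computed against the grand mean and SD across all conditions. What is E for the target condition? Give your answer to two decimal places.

z_performance = (48.1 − 58.4) / 15.7 = -10.3000 / 15.7 = -0.6561.
z_effort = (3.95 − 5.5) / 1.78 = -1.5500 / 1.78 = -0.8708.
z_P − z_E = -0.6561 − (-0.8708) = 0.2147.
E = 0.2147 / √2 = 0.2147 / 1.41421 = 0.1518 ≈ 0.15.

0.15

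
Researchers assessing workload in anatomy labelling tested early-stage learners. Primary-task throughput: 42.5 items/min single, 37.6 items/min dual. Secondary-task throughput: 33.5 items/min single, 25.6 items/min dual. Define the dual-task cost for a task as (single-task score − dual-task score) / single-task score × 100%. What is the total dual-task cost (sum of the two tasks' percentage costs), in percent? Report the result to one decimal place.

Primary cost = (42.5 − 37.6) / 42.5 × 100% = 11.5294%.
Secondary cost = (33.5 − 25.6) / 33.5 × 100% = 23.5821%.
Total = 11.5294% + 23.5821% = 35.1115% ≈ 35.1%.

35.1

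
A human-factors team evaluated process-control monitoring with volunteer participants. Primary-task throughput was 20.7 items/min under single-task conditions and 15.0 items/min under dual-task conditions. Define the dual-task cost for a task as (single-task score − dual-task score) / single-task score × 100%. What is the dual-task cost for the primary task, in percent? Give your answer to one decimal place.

27.5

Cost = (20.7 − 15.0) / 20.7 × 100%
     = 5.7000 / 20.7 × 100% = 27.5362%.
≈ 27.5%.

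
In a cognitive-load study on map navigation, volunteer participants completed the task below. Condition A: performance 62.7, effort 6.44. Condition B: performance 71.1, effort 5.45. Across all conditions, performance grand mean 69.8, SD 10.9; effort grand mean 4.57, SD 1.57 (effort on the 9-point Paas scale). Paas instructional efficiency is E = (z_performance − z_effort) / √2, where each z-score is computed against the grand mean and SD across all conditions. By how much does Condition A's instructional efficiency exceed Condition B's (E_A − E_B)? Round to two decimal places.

Condition A: z_P = (62.7 − 69.8)/10.9 = -0.6514; z_E = (6.44 − 4.57)/1.57 = 1.1911; E_A = (-0.6514 − 1.1911)/√2 = -1.3028.
Condition B: z_P = (71.1 − 69.8)/10.9 = 0.1193; z_E = (5.45 − 4.57)/1.57 = 0.5605; E_B = (0.1193 − 0.5605)/√2 = -0.3120.
E_A − E_B = -1.3028 − (-0.3120) = -0.9908 ≈ -0.99.

-0.99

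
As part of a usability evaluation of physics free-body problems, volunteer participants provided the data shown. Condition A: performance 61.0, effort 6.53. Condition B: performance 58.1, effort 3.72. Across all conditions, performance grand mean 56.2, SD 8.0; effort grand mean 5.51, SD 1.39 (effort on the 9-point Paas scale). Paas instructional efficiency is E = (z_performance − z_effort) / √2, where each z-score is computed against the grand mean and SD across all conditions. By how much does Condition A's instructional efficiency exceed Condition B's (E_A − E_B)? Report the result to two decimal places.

-1.17

Condition A: z_P = (61.0 − 56.2)/8.0 = 0.6000; z_E = (6.53 − 5.51)/1.39 = 0.7338; E_A = (0.6000 − 0.7338)/√2 = -0.0946.
Condition B: z_P = (58.1 − 56.2)/8.0 = 0.2375; z_E = (3.72 − 5.51)/1.39 = -1.2878; E_B = (0.2375 − (-1.2878))/√2 = 1.0785.
E_A − E_B = -0.0946 − 1.0785 = -1.1731 ≈ -1.17.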